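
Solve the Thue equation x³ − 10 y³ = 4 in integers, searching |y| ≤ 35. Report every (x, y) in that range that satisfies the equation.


The equation is x³ - 10y³ = 4. For fixed y, x³ = 10·y³ + 4, so a solution requires the RHS to be a perfect cube.
Strategy: iterate y from -35 to 35, compute RHS = 10·y³ + 4, and check whether it is a (positive or negative) perfect cube.
Check small values of y:
  y = 0: RHS = 4 is not a perfect cube.
  y = 1: RHS = 14 is not a perfect cube.
  y = -1: RHS = -6 is not a perfect cube.
  y = 2: RHS = 84 is not a perfect cube.
  y = -2: RHS = -76 is not a perfect cube.
  y = 3: RHS = 274 is not a perfect cube.
  y = -3: RHS = -266 is not a perfect cube.
Continuing the search up to |y| = 35 finds no solutions either.
No (x, y) in the scanned range satisfies the equation.

No integer solutions with |y| ≤ 35.


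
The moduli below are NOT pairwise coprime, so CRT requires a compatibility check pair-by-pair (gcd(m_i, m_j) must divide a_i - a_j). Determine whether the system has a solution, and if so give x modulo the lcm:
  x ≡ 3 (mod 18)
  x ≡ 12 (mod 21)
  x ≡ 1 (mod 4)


Moduli 18, 21, 4 are not pairwise coprime, so CRT works modulo lcm(m_i) when all pairwise compatibility conditions hold.
Pairwise compatibility: gcd(m_i, m_j) must divide a_i - a_j for every pair.
Merge one congruence at a time:
  Start: x ≡ 3 (mod 18).
  Combine with x ≡ 12 (mod 21): gcd(18, 21) = 3; 12 - 3 = 9, which IS divisible by 3, so compatible.
    Write x = 3 + 18·t and substitute into x ≡ 12 (mod 21): 18·t ≡ 12 − 3 = 9 (mod 21).
    Divide the congruence (and modulus) by g = 3: 6·t ≡ 3 (mod 7).
    The inverse of 6 mod 7 is 6 (since 6·6 = 36 = 5·7 + 1), so t ≡ 6·3 = 18 ≡ 4 (mod 7).
    Then x = 3 + 18·4 = 75, valid modulo lcm(18, 21) = 126: x ≡ 75 (mod 126).
  Combine with x ≡ 1 (mod 4): gcd(126, 4) = 2; 1 - 75 = -74, which IS divisible by 2, so compatible.
    Write x = 75 + 126·t and substitute into x ≡ 1 (mod 4): 126·t ≡ 1 − 75 = -74 (mod 4).
    Divide the congruence (and modulus) by g = 2: 63·t ≡ -37 (mod 2).
    Reduce coefficients mod 2: 1·t ≡ 1 (mod 2).
    So t ≡ 1 (mod 2).
    Then x = 75 + 126·1 = 201, valid modulo lcm(126, 4) = 252: x ≡ 201 (mod 252).
Verify: 201 mod 18 = 3, 201 mod 21 = 12, 201 mod 4 = 1.

x ≡ 201 (mod 252).


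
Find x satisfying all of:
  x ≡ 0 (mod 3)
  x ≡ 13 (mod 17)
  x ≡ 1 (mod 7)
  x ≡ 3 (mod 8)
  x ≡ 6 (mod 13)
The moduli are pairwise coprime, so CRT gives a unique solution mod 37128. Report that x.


Product of moduli M = 3 · 17 · 7 · 8 · 13 = 37128.
Merge one congruence at a time:
  Start: x ≡ 0 (mod 3).
  Combine with x ≡ 13 (mod 17); new modulus lcm = 51.
    Write x = 0 + 3·t and substitute into x ≡ 13 (mod 17): 3·t ≡ 13 − 0 = 13 (mod 17).
    The inverse of 3 mod 17 is 6 (since 3·6 = 18 = 1·17 + 1), so t ≡ 6·13 = 78 ≡ 10 (mod 17).
    Then x = 0 + 3·10 = 30, valid modulo lcm(3, 17) = 51: x ≡ 30 (mod 51).
  Combine with x ≡ 1 (mod 7); new modulus lcm = 357.
    Write x = 30 + 51·t and substitute into x ≡ 1 (mod 7): 51·t ≡ 1 − 30 = -29 (mod 7).
    Reduce coefficients mod 7: 2·t ≡ 6 (mod 7).
    The inverse of 2 mod 7 is 4 (since 2·4 = 8 = 1·7 + 1), so t ≡ 4·6 = 24 ≡ 3 (mod 7).
    Then x = 30 + 51·3 = 183, valid modulo lcm(51, 7) = 357: x ≡ 183 (mod 357).
  Combine with x ≡ 3 (mod 8); new modulus lcm = 2856.
    Write x = 183 + 357·t and substitute into x ≡ 3 (mod 8): 357·t ≡ 3 − 183 = -180 (mod 8).
    Reduce coefficients mod 8: 5·t ≡ 4 (mod 8).
    The inverse of 5 mod 8 is 5 (since 5·5 = 25 = 3·8 + 1), so t ≡ 5·4 = 20 ≡ 4 (mod 8).
    Then x = 183 + 357·4 = 1611, valid modulo lcm(357, 8) = 2856: x ≡ 1611 (mod 2856).
  Combine with x ≡ 6 (mod 13); new modulus lcm = 37128.
    Write x = 1611 + 2856·t and substitute into x ≡ 6 (mod 13): 2856·t ≡ 6 − 1611 = -1605 (mod 13).
    Reduce coefficients mod 13: 9·t ≡ 7 (mod 13).
    The inverse of 9 mod 13 is 3 (since 9·3 = 27 = 2·13 + 1), so t ≡ 3·7 = 21 ≡ 8 (mod 13).
    Then x = 1611 + 2856·8 = 24459, valid modulo lcm(2856, 13) = 37128: x ≡ 24459 (mod 37128).
Verify against each original: 24459 mod 3 = 0, 24459 mod 17 = 13, 24459 mod 7 = 1, 24459 mod 8 = 3, 24459 mod 13 = 6.

x ≡ 24459 (mod 37128).


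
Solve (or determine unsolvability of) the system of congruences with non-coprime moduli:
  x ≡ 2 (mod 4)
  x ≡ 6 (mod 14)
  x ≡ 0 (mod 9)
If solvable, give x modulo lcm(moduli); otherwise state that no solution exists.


Moduli 4, 14, 9 are not pairwise coprime, so CRT works modulo lcm(m_i) when all pairwise compatibility conditions hold.
Pairwise compatibility: gcd(m_i, m_j) must divide a_i - a_j for every pair.
Merge one congruence at a time:
  Start: x ≡ 2 (mod 4).
  Combine with x ≡ 6 (mod 14): gcd(4, 14) = 2; 6 - 2 = 4, which IS divisible by 2, so compatible.
    Write x = 2 + 4·t and substitute into x ≡ 6 (mod 14): 4·t ≡ 6 − 2 = 4 (mod 14).
    Divide the congruence (and modulus) by g = 2: 2·t ≡ 2 (mod 7).
    The inverse of 2 mod 7 is 4 (since 2·4 = 8 = 1·7 + 1), so t ≡ 4·2 = 8 ≡ 1 (mod 7).
    Then x = 2 + 4·1 = 6, valid modulo lcm(4, 14) = 28: x ≡ 6 (mod 28).
  Combine with x ≡ 0 (mod 9): gcd(28, 9) = 1; 0 - 6 = -6, which IS divisible by 1, so compatible.
    Write x = 6 + 28·t and substitute into x ≡ 0 (mod 9): 28·t ≡ 0 − 6 = -6 (mod 9).
    Reduce coefficients mod 9: 1·t ≡ 3 (mod 9).
    So t ≡ 3 (mod 9).
    Then x = 6 + 28·3 = 90, valid modulo lcm(28, 9) = 252: x ≡ 90 (mod 252).
Verify: 90 mod 4 = 2, 90 mod 14 = 6, 90 mod 9 = 0.

x ≡ 90 (mod 252).


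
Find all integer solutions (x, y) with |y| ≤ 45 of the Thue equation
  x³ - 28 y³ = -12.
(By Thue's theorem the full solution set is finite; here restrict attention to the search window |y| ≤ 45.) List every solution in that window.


The equation is x³ - 28y³ = -12. For fixed y, x³ = 28·y³ − 12, so a solution requires the RHS to be a perfect cube.
Strategy: iterate y from -45 to 45, compute RHS = 28·y³ − 12, and check whether it is a (positive or negative) perfect cube.
Check small values of y:
  y = 0: RHS = -12 is not a perfect cube.
  y = 1: RHS = 16 is not a perfect cube.
  y = -1: RHS = -40 is not a perfect cube.
  y = 2: RHS = 212 is not a perfect cube.
  y = -2: RHS = -236 is not a perfect cube.
  y = 3: RHS = 744 is not a perfect cube.
  y = -3: RHS = -768 is not a perfect cube.
Continuing the search up to |y| = 45 finds no solutions either.
No (x, y) in the scanned range satisfies the equation.

No integer solutions with |y| ≤ 45.


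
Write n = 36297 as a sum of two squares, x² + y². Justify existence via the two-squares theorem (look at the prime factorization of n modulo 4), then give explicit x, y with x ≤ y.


Step 1: Factor n = 36297 = 3^2 · 37 · 109.
Step 2: Check the mod-4 condition on each prime factor: 3 ≡ 3 (mod 4), exponent 2 (must be even); 37 ≡ 1 (mod 4), exponent 1; 109 ≡ 1 (mod 4), exponent 1.
All primes ≡ 3 (mod 4) appear to even exponent (or don't appear), so by the two-squares theorem n IS expressible as a sum of two squares.
Step 3: Build a representation. Group n = k² · m with k = 3 and m = 37 · 109 = 4033 (a product of primes ≡ 1 (mod 4)); a representation of m scales to one of n via (k·x)² + (k·y)² = k²(x² + y²). Each prime p ≡ 1 (mod 4) is itself a sum of two squares; find a² by testing p − a² for a perfect square:
  37: 37 − 1² = 36 = 6² ⇒ 37 = 1² + 6².
  109: 109 − 1² = 108, 109 − 2² = 105, 109 − 3² = 100 = 10² ⇒ 109 = 3² + 10².
  Combine using the Brahmagupta–Fibonacci identity (a² + b²)(c² + d²) = (ac − bd)² + (ad + bc)² = (ac + bd)² + (ad − bc)²:
  37 · 109 = 4033: from (1² + 6²)(3² + 10²), take (1·3 − 6·10, 1·10 + 6·3) = (3 − 60, 10 + 18) = (-57, 28); dropping signs (only squares matter) gives (57, 28); check 57² + 28² = 3249 + 784 = 4033 ✓.
  Scale by k = 3: (3·57, 3·28) = (171, 84).
Step 4: Order so x ≤ y and verify: 84² + 171² = 7056 + 29241 = 36297 = n. ✓

n = 36297 = 84² + 171² (one valid representation with x ≤ y).


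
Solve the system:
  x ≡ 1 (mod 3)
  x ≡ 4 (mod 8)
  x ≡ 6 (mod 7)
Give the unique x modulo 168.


Moduli 3, 8, 7 are pairwise coprime; by CRT there is a unique solution modulo M = 3 · 8 · 7 = 168.
Solve pairwise, accumulating the modulus:
  Start with x ≡ 1 (mod 3).
  Combine with x ≡ 4 (mod 8): since gcd(3, 8) = 1, we get a unique residue mod 24.
    Write x = 1 + 3·t and substitute into x ≡ 4 (mod 8): 3·t ≡ 4 − 1 = 3 (mod 8).
    The inverse of 3 mod 8 is 3 (since 3·3 = 9 = 1·8 + 1), so t ≡ 3·3 = 9 ≡ 1 (mod 8).
    Then x = 1 + 3·1 = 4, valid modulo lcm(3, 8) = 24: x ≡ 4 (mod 24).
  Combine with x ≡ 6 (mod 7): since gcd(24, 7) = 1, we get a unique residue mod 168.
    Write x = 4 + 24·t and substitute into x ≡ 6 (mod 7): 24·t ≡ 6 − 4 = 2 (mod 7).
    Reduce coefficients mod 7: 3·t ≡ 2 (mod 7).
    The inverse of 3 mod 7 is 5 (since 3·5 = 15 = 2·7 + 1), so t ≡ 5·2 = 10 ≡ 3 (mod 7).
    Then x = 4 + 24·3 = 76, valid modulo lcm(24, 7) = 168: x ≡ 76 (mod 168).
Verify: 76 mod 3 = 1 ✓, 76 mod 8 = 4 ✓, 76 mod 7 = 6 ✓.

x ≡ 76 (mod 168).


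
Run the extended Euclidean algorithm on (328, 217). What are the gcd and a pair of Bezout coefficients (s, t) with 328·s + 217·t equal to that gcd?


Euclidean algorithm on (328, 217) — divide until remainder is 0:
  328 = 1 · 217 + 111
  217 = 1 · 111 + 106
  111 = 1 · 106 + 5
  106 = 21 · 5 + 1
  5 = 5 · 1 + 0
gcd(328, 217) = 1.
Track Bezout coefficients alongside the remainders: start with r₀ = 328 = a·1 + b·0 (s = 1, t = 0) and r₁ = 217 = a·0 + b·1 (s = 0, t = 1); each new remainder r_{k+1} = r_{k-1} − q_k·r_k inherits s_{k+1} = s_{k-1} − q_k·s_k, t_{k+1} = t_{k-1} − q_k·t_k, so r_k = a·s_k + b·t_k at every step:
  q = 1: r = 111, s = 1 − 1·0 = 1, t = 0 − 1·1 = -1  (check: 328·1 + 217·(-1) = 111)
  q = 1: r = 106, s = 0 − 1·1 = -1, t = 1 − 1·(-1) = 2  (check: 328·(-1) + 217·2 = 106)
  q = 1: r = 5, s = 1 − 1·(-1) = 2, t = -1 − 1·2 = -3  (check: 328·2 + 217·(-3) = 5)
  q = 21: r = 1, s = -1 − 21·2 = -43, t = 2 − 21·(-3) = 65  (check: 328·(-43) + 217·65 = 1)
The row with r = 1 (the gcd) gives the Bezout coefficients s = -43, t = 65.
Result: 328 · (-43) + 217 · (65) = 1.

gcd(328, 217) = 1; s = -43, t = 65 (check: 328·(-43) + 217·65 = 1).


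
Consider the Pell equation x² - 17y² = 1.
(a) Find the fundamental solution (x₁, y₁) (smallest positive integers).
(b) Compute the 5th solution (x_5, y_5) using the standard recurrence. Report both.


Step 1: Find the fundamental solution (x₁, y₁) of x² - 17y² = 1.
  Expand √17 as a continued fraction. a₀ = ⌊√17⌋ = 4; iterate m_{k+1} = d_k·a_k − m_k, d_{k+1} = (17 − m_{k+1}²)/d_k, a_{k+1} = ⌊(a₀ + m_{k+1})/d_{k+1}⌋ (starting m₀ = 0, d₀ = 1), with convergents p_k = a_k·p_{k-1} + p_{k-2}, q_k = a_k·q_{k-1} + q_{k-2} (p₋₁ = 1, q₋₁ = 0):
  k = 0: a₀ = 4; p₀/q₀ = 4/1; p₀² − 17·q₀² = 16 − 17 = -1.
  k = 1: m = 4, d = 1, a = ⌊(4 + 4)/1⌋ = 8; p/q = (8·4 + 1)/(8·1 + 0) = 33/8; p² − 17·q² = 1089 − 1088 = 1.
  The first convergent with p² − 17·q² = 1 gives the fundamental solution (x₁, y₁) = (33, 8).
Step 2: Apply the recurrence (x_{n+1}, y_{n+1}) = (x₁x_n + 17y₁y_n, x₁y_n + y₁x_n) repeatedly.
  From (x_1, y_1) = (33, 8): x_2 = 33·33 + 17·8·8 = 2177; y_2 = 33·8 + 8·33 = 528.
  From (x_2, y_2) = (2177, 528): x_3 = 33·2177 + 17·8·528 = 143649; y_3 = 33·528 + 8·2177 = 34840.
  From (x_3, y_3) = (143649, 34840): x_4 = 33·143649 + 17·8·34840 = 9478657; y_4 = 33·34840 + 8·143649 = 2298912.
  From (x_4, y_4) = (9478657, 2298912): x_5 = 33·9478657 + 17·8·2298912 = 625447713; y_5 = 33·2298912 + 8·9478657 = 151693352.
Step 3: Verify x_5² - 17·y_5² = 391184841696930369 - 391184841696930368 = 1 (should be 1). ✓

(x_1, y_1) = (33, 8); (x_5, y_5) = (625447713, 151693352).


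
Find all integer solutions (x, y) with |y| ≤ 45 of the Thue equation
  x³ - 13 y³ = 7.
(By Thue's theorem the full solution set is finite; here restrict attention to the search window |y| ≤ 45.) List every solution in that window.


The equation is x³ - 13y³ = 7. For fixed y, x³ = 13·y³ + 7, so a solution requires the RHS to be a perfect cube.
Strategy: iterate y from -45 to 45, compute RHS = 13·y³ + 7, and check whether it is a (positive or negative) perfect cube.
Check small values of y:
  y = 0: RHS = 7 is not a perfect cube.
  y = 1: RHS = 20 is not a perfect cube.
  y = -1: RHS = -6 is not a perfect cube.
  y = 2: RHS = 111 is not a perfect cube.
  y = -2: RHS = -97 is not a perfect cube.
  y = 3: RHS = 358 is not a perfect cube.
  y = -3: RHS = -344 is not a perfect cube.
Continuing the search up to |y| = 45 finds no solutions either.
No (x, y) in the scanned range satisfies the equation.

No integer solutions with |y| ≤ 45.


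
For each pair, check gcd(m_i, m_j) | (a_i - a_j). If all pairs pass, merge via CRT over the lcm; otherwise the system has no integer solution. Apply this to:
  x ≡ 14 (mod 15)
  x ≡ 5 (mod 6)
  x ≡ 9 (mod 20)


Moduli 15, 6, 20 are not pairwise coprime, so CRT works modulo lcm(m_i) when all pairwise compatibility conditions hold.
Pairwise compatibility: gcd(m_i, m_j) must divide a_i - a_j for every pair.
Merge one congruence at a time:
  Start: x ≡ 14 (mod 15).
  Combine with x ≡ 5 (mod 6): gcd(15, 6) = 3; 5 - 14 = -9, which IS divisible by 3, so compatible.
    Write x = 14 + 15·t and substitute into x ≡ 5 (mod 6): 15·t ≡ 5 − 14 = -9 (mod 6).
    Divide the congruence (and modulus) by g = 3: 5·t ≡ -3 (mod 2).
    Reduce coefficients mod 2: 1·t ≡ 1 (mod 2).
    So t ≡ 1 (mod 2).
    Then x = 14 + 15·1 = 29, valid modulo lcm(15, 6) = 30: x ≡ 29 (mod 30).
  Combine with x ≡ 9 (mod 20): gcd(30, 20) = 10; 9 - 29 = -20, which IS divisible by 10, so compatible.
    Write x = 29 + 30·t and substitute into x ≡ 9 (mod 20): 30·t ≡ 9 − 29 = -20 (mod 20).
    Divide the congruence (and modulus) by g = 10: 3·t ≡ -2 (mod 2).
    Reduce coefficients mod 2: 1·t ≡ 0 (mod 2).
    So t ≡ 0 (mod 2).
    Then x = 29 + 30·0 = 29, valid modulo lcm(30, 20) = 60: x ≡ 29 (mod 60).
Verify: 29 mod 15 = 14, 29 mod 6 = 5, 29 mod 20 = 9.

x ≡ 29 (mod 60).


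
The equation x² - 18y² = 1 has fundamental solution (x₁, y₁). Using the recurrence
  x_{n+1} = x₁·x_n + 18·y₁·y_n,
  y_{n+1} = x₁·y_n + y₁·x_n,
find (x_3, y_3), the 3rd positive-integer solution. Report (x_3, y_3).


Step 1: Find the fundamental solution (x₁, y₁) of x² - 18y² = 1.
  Expand √18 as a continued fraction. a₀ = ⌊√18⌋ = 4; iterate m_{k+1} = d_k·a_k − m_k, d_{k+1} = (18 − m_{k+1}²)/d_k, a_{k+1} = ⌊(a₀ + m_{k+1})/d_{k+1}⌋ (starting m₀ = 0, d₀ = 1), with convergents p_k = a_k·p_{k-1} + p_{k-2}, q_k = a_k·q_{k-1} + q_{k-2} (p₋₁ = 1, q₋₁ = 0):
  k = 0: a₀ = 4; p₀/q₀ = 4/1; p₀² − 18·q₀² = 16 − 18 = -2.
  k = 1: m = 4, d = 2, a = ⌊(4 + 4)/2⌋ = 4; p/q = (4·4 + 1)/(4·1 + 0) = 17/4; p² − 18·q² = 289 − 288 = 1.
  The first convergent with p² − 18·q² = 1 gives the fundamental solution (x₁, y₁) = (17, 4).
Step 2: Apply the recurrence (x_{n+1}, y_{n+1}) = (x₁x_n + 18y₁y_n, x₁y_n + y₁x_n) repeatedly.
  From (x_1, y_1) = (17, 4): x_2 = 17·17 + 18·4·4 = 577; y_2 = 17·4 + 4·17 = 136.
  From (x_2, y_2) = (577, 136): x_3 = 17·577 + 18·4·136 = 19601; y_3 = 17·136 + 4·577 = 4620.
Step 3: Verify x_3² - 18·y_3² = 384199201 - 384199200 = 1 (should be 1). ✓

(x_1, y_1) = (17, 4); (x_3, y_3) = (19601, 4620).


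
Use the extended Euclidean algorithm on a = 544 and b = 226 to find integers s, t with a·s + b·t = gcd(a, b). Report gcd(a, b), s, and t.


Euclidean algorithm on (544, 226) — divide until remainder is 0:
  544 = 2 · 226 + 92
  226 = 2 · 92 + 42
  92 = 2 · 42 + 8
  42 = 5 · 8 + 2
  8 = 4 · 2 + 0
gcd(544, 226) = 2.
Track Bezout coefficients alongside the remainders: start with r₀ = 544 = a·1 + b·0 (s = 1, t = 0) and r₁ = 226 = a·0 + b·1 (s = 0, t = 1); each new remainder r_{k+1} = r_{k-1} − q_k·r_k inherits s_{k+1} = s_{k-1} − q_k·s_k, t_{k+1} = t_{k-1} − q_k·t_k, so r_k = a·s_k + b·t_k at every step:
  q = 2: r = 92, s = 1 − 2·0 = 1, t = 0 − 2·1 = -2  (check: 544·1 + 226·(-2) = 92)
  q = 2: r = 42, s = 0 − 2·1 = -2, t = 1 − 2·(-2) = 5  (check: 544·(-2) + 226·5 = 42)
  q = 2: r = 8, s = 1 − 2·(-2) = 5, t = -2 − 2·5 = -12  (check: 544·5 + 226·(-12) = 8)
  q = 5: r = 2, s = -2 − 5·5 = -27, t = 5 − 5·(-12) = 65  (check: 544·(-27) + 226·65 = 2)
The row with r = 2 (the gcd) gives the Bezout coefficients s = -27, t = 65.
Result: 544 · (-27) + 226 · (65) = 2.

gcd(544, 226) = 2; s = -27, t = 65 (check: 544·(-27) + 226·65 = 2).


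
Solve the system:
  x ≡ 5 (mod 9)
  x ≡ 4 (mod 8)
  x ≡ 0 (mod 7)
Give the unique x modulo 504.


Moduli 9, 8, 7 are pairwise coprime; by CRT there is a unique solution modulo M = 9 · 8 · 7 = 504.
Solve pairwise, accumulating the modulus:
  Start with x ≡ 5 (mod 9).
  Combine with x ≡ 4 (mod 8): since gcd(9, 8) = 1, we get a unique residue mod 72.
    Write x = 5 + 9·t and substitute into x ≡ 4 (mod 8): 9·t ≡ 4 − 5 = -1 (mod 8).
    Reduce coefficients mod 8: 1·t ≡ 7 (mod 8).
    So t ≡ 7 (mod 8).
    Then x = 5 + 9·7 = 68, valid modulo lcm(9, 8) = 72: x ≡ 68 (mod 72).
  Combine with x ≡ 0 (mod 7): since gcd(72, 7) = 1, we get a unique residue mod 504.
    Write x = 68 + 72·t and substitute into x ≡ 0 (mod 7): 72·t ≡ 0 − 68 = -68 (mod 7).
    Reduce coefficients mod 7: 2·t ≡ 2 (mod 7).
    The inverse of 2 mod 7 is 4 (since 2·4 = 8 = 1·7 + 1), so t ≡ 4·2 = 8 ≡ 1 (mod 7).
    Then x = 68 + 72·1 = 140, valid modulo lcm(72, 7) = 504: x ≡ 140 (mod 504).
Verify: 140 mod 9 = 5 ✓, 140 mod 8 = 4 ✓, 140 mod 7 = 0 ✓.

x ≡ 140 (mod 504).


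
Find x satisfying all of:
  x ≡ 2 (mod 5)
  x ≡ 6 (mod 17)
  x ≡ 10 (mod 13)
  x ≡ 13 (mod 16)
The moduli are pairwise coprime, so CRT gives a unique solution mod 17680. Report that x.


Product of moduli M = 5 · 17 · 13 · 16 = 17680.
Merge one congruence at a time:
  Start: x ≡ 2 (mod 5).
  Combine with x ≡ 6 (mod 17); new modulus lcm = 85.
    Write x = 2 + 5·t and substitute into x ≡ 6 (mod 17): 5·t ≡ 6 − 2 = 4 (mod 17).
    The inverse of 5 mod 17 is 7 (since 5·7 = 35 = 2·17 + 1), so t ≡ 7·4 = 28 ≡ 11 (mod 17).
    Then x = 2 + 5·11 = 57, valid modulo lcm(5, 17) = 85: x ≡ 57 (mod 85).
  Combine with x ≡ 10 (mod 13); new modulus lcm = 1105.
    Write x = 57 + 85·t and substitute into x ≡ 10 (mod 13): 85·t ≡ 10 − 57 = -47 (mod 13).
    Reduce coefficients mod 13: 7·t ≡ 5 (mod 13).
    The inverse of 7 mod 13 is 2 (since 7·2 = 14 = 1·13 + 1), so t ≡ 2·5 = 10 ≡ 10 (mod 13).
    Then x = 57 + 85·10 = 907, valid modulo lcm(85, 13) = 1105: x ≡ 907 (mod 1105).
  Combine with x ≡ 13 (mod 16); new modulus lcm = 17680.
    Write x = 907 + 1105·t and substitute into x ≡ 13 (mod 16): 1105·t ≡ 13 − 907 = -894 (mod 16).
    Reduce coefficients mod 16: 1·t ≡ 2 (mod 16).
    So t ≡ 2 (mod 16).
    Then x = 907 + 1105·2 = 3117, valid modulo lcm(1105, 16) = 17680: x ≡ 3117 (mod 17680).
Verify against each original: 3117 mod 5 = 2, 3117 mod 17 = 6, 3117 mod 13 = 10, 3117 mod 16 = 13.

x ≡ 3117 (mod 17680).


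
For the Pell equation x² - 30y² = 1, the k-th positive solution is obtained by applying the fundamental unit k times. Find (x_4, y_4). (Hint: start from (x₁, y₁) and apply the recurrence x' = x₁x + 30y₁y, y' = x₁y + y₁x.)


Step 1: Find the fundamental solution (x₁, y₁) of x² - 30y² = 1.
  Expand √30 as a continued fraction. a₀ = ⌊√30⌋ = 5; iterate m_{k+1} = d_k·a_k − m_k, d_{k+1} = (30 − m_{k+1}²)/d_k, a_{k+1} = ⌊(a₀ + m_{k+1})/d_{k+1}⌋ (starting m₀ = 0, d₀ = 1), with convergents p_k = a_k·p_{k-1} + p_{k-2}, q_k = a_k·q_{k-1} + q_{k-2} (p₋₁ = 1, q₋₁ = 0):
  k = 0: a₀ = 5; p₀/q₀ = 5/1; p₀² − 30·q₀² = 25 − 30 = -5.
  k = 1: m = 5, d = 5, a = ⌊(5 + 5)/5⌋ = 2; p/q = (2·5 + 1)/(2·1 + 0) = 11/2; p² − 30·q² = 121 − 120 = 1.
  The first convergent with p² − 30·q² = 1 gives the fundamental solution (x₁, y₁) = (11, 2).
Step 2: Apply the recurrence (x_{n+1}, y_{n+1}) = (x₁x_n + 30y₁y_n, x₁y_n + y₁x_n) repeatedly.
  From (x_1, y_1) = (11, 2): x_2 = 11·11 + 30·2·2 = 241; y_2 = 11·2 + 2·11 = 44.
  From (x_2, y_2) = (241, 44): x_3 = 11·241 + 30·2·44 = 5291; y_3 = 11·44 + 2·241 = 966.
  From (x_3, y_3) = (5291, 966): x_4 = 11·5291 + 30·2·966 = 116161; y_4 = 11·966 + 2·5291 = 21208.
Step 3: Verify x_4² - 30·y_4² = 13493377921 - 13493377920 = 1 (should be 1). ✓

(x_1, y_1) = (11, 2); (x_4, y_4) = (116161, 21208).


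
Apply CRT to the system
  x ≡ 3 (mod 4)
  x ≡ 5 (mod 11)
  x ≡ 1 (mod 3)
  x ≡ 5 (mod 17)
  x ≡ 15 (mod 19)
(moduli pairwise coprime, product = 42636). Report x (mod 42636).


Product of moduli M = 4 · 11 · 3 · 17 · 19 = 42636.
Merge one congruence at a time:
  Start: x ≡ 3 (mod 4).
  Combine with x ≡ 5 (mod 11); new modulus lcm = 44.
    Write x = 3 + 4·t and substitute into x ≡ 5 (mod 11): 4·t ≡ 5 − 3 = 2 (mod 11).
    The inverse of 4 mod 11 is 3 (since 4·3 = 12 = 1·11 + 1), so t ≡ 3·2 = 6 ≡ 6 (mod 11).
    Then x = 3 + 4·6 = 27, valid modulo lcm(4, 11) = 44: x ≡ 27 (mod 44).
  Combine with x ≡ 1 (mod 3); new modulus lcm = 132.
    Write x = 27 + 44·t and substitute into x ≡ 1 (mod 3): 44·t ≡ 1 − 27 = -26 (mod 3).
    Reduce coefficients mod 3: 2·t ≡ 1 (mod 3).
    The inverse of 2 mod 3 is 2 (since 2·2 = 4 = 1·3 + 1), so t ≡ 2·1 = 2 ≡ 2 (mod 3).
    Then x = 27 + 44·2 = 115, valid modulo lcm(44, 3) = 132: x ≡ 115 (mod 132).
  Combine with x ≡ 5 (mod 17); new modulus lcm = 2244.
    Write x = 115 + 132·t and substitute into x ≡ 5 (mod 17): 132·t ≡ 5 − 115 = -110 (mod 17).
    Reduce coefficients mod 17: 13·t ≡ 9 (mod 17).
    The inverse of 13 mod 17 is 4 (since 13·4 = 52 = 3·17 + 1), so t ≡ 4·9 = 36 ≡ 2 (mod 17).
    Then x = 115 + 132·2 = 379, valid modulo lcm(132, 17) = 2244: x ≡ 379 (mod 2244).
  Combine with x ≡ 15 (mod 19); new modulus lcm = 42636.
    Write x = 379 + 2244·t and substitute into x ≡ 15 (mod 19): 2244·t ≡ 15 − 379 = -364 (mod 19).
    Reduce coefficients mod 19: 2·t ≡ 16 (mod 19).
    The inverse of 2 mod 19 is 10 (since 2·10 = 20 = 1·19 + 1), so t ≡ 10·16 = 160 ≡ 8 (mod 19).
    Then x = 379 + 2244·8 = 18331, valid modulo lcm(2244, 19) = 42636: x ≡ 18331 (mod 42636).
Verify against each original: 18331 mod 4 = 3, 18331 mod 11 = 5, 18331 mod 3 = 1, 18331 mod 17 = 5, 18331 mod 19 = 15.

x ≡ 18331 (mod 42636).


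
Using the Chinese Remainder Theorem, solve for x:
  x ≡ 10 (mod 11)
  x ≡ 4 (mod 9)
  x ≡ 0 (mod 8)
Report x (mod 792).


Moduli 11, 9, 8 are pairwise coprime; by CRT there is a unique solution modulo M = 11 · 9 · 8 = 792.
Solve pairwise, accumulating the modulus:
  Start with x ≡ 10 (mod 11).
  Combine with x ≡ 4 (mod 9): since gcd(11, 9) = 1, we get a unique residue mod 99.
    Write x = 10 + 11·t and substitute into x ≡ 4 (mod 9): 11·t ≡ 4 − 10 = -6 (mod 9).
    Reduce coefficients mod 9: 2·t ≡ 3 (mod 9).
    The inverse of 2 mod 9 is 5 (since 2·5 = 10 = 1·9 + 1), so t ≡ 5·3 = 15 ≡ 6 (mod 9).
    Then x = 10 + 11·6 = 76, valid modulo lcm(11, 9) = 99: x ≡ 76 (mod 99).
  Combine with x ≡ 0 (mod 8): since gcd(99, 8) = 1, we get a unique residue mod 792.
    Write x = 76 + 99·t and substitute into x ≡ 0 (mod 8): 99·t ≡ 0 − 76 = -76 (mod 8).
    Reduce coefficients mod 8: 3·t ≡ 4 (mod 8).
    The inverse of 3 mod 8 is 3 (since 3·3 = 9 = 1·8 + 1), so t ≡ 3·4 = 12 ≡ 4 (mod 8).
    Then x = 76 + 99·4 = 472, valid modulo lcm(99, 8) = 792: x ≡ 472 (mod 792).
Verify: 472 mod 11 = 10 ✓, 472 mod 9 = 4 ✓, 472 mod 8 = 0 ✓.

x ≡ 472 (mod 792).


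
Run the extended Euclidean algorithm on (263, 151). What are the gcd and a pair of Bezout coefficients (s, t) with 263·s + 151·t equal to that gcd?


Euclidean algorithm on (263, 151) — divide until remainder is 0:
  263 = 1 · 151 + 112
  151 = 1 · 112 + 39
  112 = 2 · 39 + 34
  39 = 1 · 34 + 5
  34 = 6 · 5 + 4
  5 = 1 · 4 + 1
  4 = 4 · 1 + 0
gcd(263, 151) = 1.
Track Bezout coefficients alongside the remainders: start with r₀ = 263 = a·1 + b·0 (s = 1, t = 0) and r₁ = 151 = a·0 + b·1 (s = 0, t = 1); each new remainder r_{k+1} = r_{k-1} − q_k·r_k inherits s_{k+1} = s_{k-1} − q_k·s_k, t_{k+1} = t_{k-1} − q_k·t_k, so r_k = a·s_k + b·t_k at every step:
  q = 1: r = 112, s = 1 − 1·0 = 1, t = 0 − 1·1 = -1  (check: 263·1 + 151·(-1) = 112)
  q = 1: r = 39, s = 0 − 1·1 = -1, t = 1 − 1·(-1) = 2  (check: 263·(-1) + 151·2 = 39)
  q = 2: r = 34, s = 1 − 2·(-1) = 3, t = -1 − 2·2 = -5  (check: 263·3 + 151·(-5) = 34)
  q = 1: r = 5, s = -1 − 1·3 = -4, t = 2 − 1·(-5) = 7  (check: 263·(-4) + 151·7 = 5)
  q = 6: r = 4, s = 3 − 6·(-4) = 27, t = -5 − 6·7 = -47  (check: 263·27 + 151·(-47) = 4)
  q = 1: r = 1, s = -4 − 1·27 = -31, t = 7 − 1·(-47) = 54  (check: 263·(-31) + 151·54 = 1)
The row with r = 1 (the gcd) gives the Bezout coefficients s = -31, t = 54.
Result: 263 · (-31) + 151 · (54) = 1.

gcd(263, 151) = 1; s = -31, t = 54 (check: 263·(-31) + 151·54 = 1).


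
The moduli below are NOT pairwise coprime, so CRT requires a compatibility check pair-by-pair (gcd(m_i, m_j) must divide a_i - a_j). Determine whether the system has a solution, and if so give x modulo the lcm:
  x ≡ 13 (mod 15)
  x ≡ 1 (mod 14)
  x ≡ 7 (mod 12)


Moduli 15, 14, 12 are not pairwise coprime, so CRT works modulo lcm(m_i) when all pairwise compatibility conditions hold.
Pairwise compatibility: gcd(m_i, m_j) must divide a_i - a_j for every pair.
Merge one congruence at a time:
  Start: x ≡ 13 (mod 15).
  Combine with x ≡ 1 (mod 14): gcd(15, 14) = 1; 1 - 13 = -12, which IS divisible by 1, so compatible.
    Write x = 13 + 15·t and substitute into x ≡ 1 (mod 14): 15·t ≡ 1 − 13 = -12 (mod 14).
    Reduce coefficients mod 14: 1·t ≡ 2 (mod 14).
    So t ≡ 2 (mod 14).
    Then x = 13 + 15·2 = 43, valid modulo lcm(15, 14) = 210: x ≡ 43 (mod 210).
  Combine with x ≡ 7 (mod 12): gcd(210, 12) = 6; 7 - 43 = -36, which IS divisible by 6, so compatible.
    Write x = 43 + 210·t and substitute into x ≡ 7 (mod 12): 210·t ≡ 7 − 43 = -36 (mod 12).
    Divide the congruence (and modulus) by g = 6: 35·t ≡ -6 (mod 2).
    Reduce coefficients mod 2: 1·t ≡ 0 (mod 2).
    So t ≡ 0 (mod 2).
    Then x = 43 + 210·0 = 43, valid modulo lcm(210, 12) = 420: x ≡ 43 (mod 420).
Verify: 43 mod 15 = 13, 43 mod 14 = 1, 43 mod 12 = 7.

x ≡ 43 (mod 420).


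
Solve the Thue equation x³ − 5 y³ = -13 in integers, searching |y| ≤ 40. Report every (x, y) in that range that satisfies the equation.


The equation is x³ - 5y³ = -13. For fixed y, x³ = 5·y³ − 13, so a solution requires the RHS to be a perfect cube.
Strategy: iterate y from -40 to 40, compute RHS = 5·y³ − 13, and check whether it is a (positive or negative) perfect cube.
Check small values of y:
  y = 0: RHS = -13 is not a perfect cube.
  y = 1: RHS = -8 = (-2)³ ⇒ x = -2 works.
  y = -1: RHS = -18 is not a perfect cube.
  y = 2: RHS = 27 = (3)³ ⇒ x = 3 works.
  y = -2: RHS = -53 is not a perfect cube.
  y = 3: RHS = 122 is not a perfect cube.
  y = -3: RHS = -148 is not a perfect cube.
Continuing, at y = -7: RHS = -1728 = (-12)³ ⇒ x = -12 works.
Searching the remaining y in |y| ≤ 40 finds no further solutions.
Collected solutions: (-2, 1), (3, 2), (-12, -7).

Solutions (with |y| ≤ 40): (-2, 1), (3, 2), (-12, -7).


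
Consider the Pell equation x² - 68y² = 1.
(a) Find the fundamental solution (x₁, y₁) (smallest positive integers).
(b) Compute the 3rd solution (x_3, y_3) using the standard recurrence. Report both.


Step 1: Find the fundamental solution (x₁, y₁) of x² - 68y² = 1.
  Expand √68 as a continued fraction. a₀ = ⌊√68⌋ = 8; iterate m_{k+1} = d_k·a_k − m_k, d_{k+1} = (68 − m_{k+1}²)/d_k, a_{k+1} = ⌊(a₀ + m_{k+1})/d_{k+1}⌋ (starting m₀ = 0, d₀ = 1), with convergents p_k = a_k·p_{k-1} + p_{k-2}, q_k = a_k·q_{k-1} + q_{k-2} (p₋₁ = 1, q₋₁ = 0):
  k = 0: a₀ = 8; p₀/q₀ = 8/1; p₀² − 68·q₀² = 64 − 68 = -4.
  k = 1: m = 8, d = 4, a = ⌊(8 + 8)/4⌋ = 4; p/q = (4·8 + 1)/(4·1 + 0) = 33/4; p² − 68·q² = 1089 − 1088 = 1.
  The first convergent with p² − 68·q² = 1 gives the fundamental solution (x₁, y₁) = (33, 4).
Step 2: Apply the recurrence (x_{n+1}, y_{n+1}) = (x₁x_n + 68y₁y_n, x₁y_n + y₁x_n) repeatedly.
  From (x_1, y_1) = (33, 4): x_2 = 33·33 + 68·4·4 = 2177; y_2 = 33·4 + 4·33 = 264.
  From (x_2, y_2) = (2177, 264): x_3 = 33·2177 + 68·4·264 = 143649; y_3 = 33·264 + 4·2177 = 17420.
Step 3: Verify x_3² - 68·y_3² = 20635035201 - 20635035200 = 1 (should be 1). ✓

(x_1, y_1) = (33, 4); (x_3, y_3) = (143649, 17420).


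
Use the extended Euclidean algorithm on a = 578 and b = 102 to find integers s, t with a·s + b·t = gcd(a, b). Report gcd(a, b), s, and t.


Euclidean algorithm on (578, 102) — divide until remainder is 0:
  578 = 5 · 102 + 68
  102 = 1 · 68 + 34
  68 = 2 · 34 + 0
gcd(578, 102) = 34.
Track Bezout coefficients alongside the remainders: start with r₀ = 578 = a·1 + b·0 (s = 1, t = 0) and r₁ = 102 = a·0 + b·1 (s = 0, t = 1); each new remainder r_{k+1} = r_{k-1} − q_k·r_k inherits s_{k+1} = s_{k-1} − q_k·s_k, t_{k+1} = t_{k-1} − q_k·t_k, so r_k = a·s_k + b·t_k at every step:
  q = 5: r = 68, s = 1 − 5·0 = 1, t = 0 − 5·1 = -5  (check: 578·1 + 102·(-5) = 68)
  q = 1: r = 34, s = 0 − 1·1 = -1, t = 1 − 1·(-5) = 6  (check: 578·(-1) + 102·6 = 34)
The row with r = 34 (the gcd) gives the Bezout coefficients s = -1, t = 6.
Result: 578 · (-1) + 102 · (6) = 34.

gcd(578, 102) = 34; s = -1, t = 6 (check: 578·(-1) + 102·6 = 34).


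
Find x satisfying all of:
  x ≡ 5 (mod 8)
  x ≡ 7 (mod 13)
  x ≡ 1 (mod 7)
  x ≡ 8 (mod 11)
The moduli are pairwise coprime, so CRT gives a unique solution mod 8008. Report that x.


Product of moduli M = 8 · 13 · 7 · 11 = 8008.
Merge one congruence at a time:
  Start: x ≡ 5 (mod 8).
  Combine with x ≡ 7 (mod 13); new modulus lcm = 104.
    Write x = 5 + 8·t and substitute into x ≡ 7 (mod 13): 8·t ≡ 7 − 5 = 2 (mod 13).
    The inverse of 8 mod 13 is 5 (since 8·5 = 40 = 3·13 + 1), so t ≡ 5·2 = 10 ≡ 10 (mod 13).
    Then x = 5 + 8·10 = 85, valid modulo lcm(8, 13) = 104: x ≡ 85 (mod 104).
  Combine with x ≡ 1 (mod 7); new modulus lcm = 728.
    Write x = 85 + 104·t and substitute into x ≡ 1 (mod 7): 104·t ≡ 1 − 85 = -84 (mod 7).
    Reduce coefficients mod 7: 6·t ≡ 0 (mod 7).
    The inverse of 6 mod 7 is 6 (since 6·6 = 36 = 5·7 + 1), so t ≡ 6·0 = 0 ≡ 0 (mod 7).
    Then x = 85 + 104·0 = 85, valid modulo lcm(104, 7) = 728: x ≡ 85 (mod 728).
  Combine with x ≡ 8 (mod 11); new modulus lcm = 8008.
    Write x = 85 + 728·t and substitute into x ≡ 8 (mod 11): 728·t ≡ 8 − 85 = -77 (mod 11).
    Reduce coefficients mod 11: 2·t ≡ 0 (mod 11).
    The inverse of 2 mod 11 is 6 (since 2·6 = 12 = 1·11 + 1), so t ≡ 6·0 = 0 ≡ 0 (mod 11).
    Then x = 85 + 728·0 = 85, valid modulo lcm(728, 11) = 8008: x ≡ 85 (mod 8008).
Verify against each original: 85 mod 8 = 5, 85 mod 13 = 7, 85 mod 7 = 1, 85 mod 11 = 8.

x ≡ 85 (mod 8008).


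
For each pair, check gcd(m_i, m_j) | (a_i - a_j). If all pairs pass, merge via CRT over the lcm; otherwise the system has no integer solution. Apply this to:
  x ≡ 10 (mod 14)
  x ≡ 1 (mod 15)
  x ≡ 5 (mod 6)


Moduli 14, 15, 6 are not pairwise coprime, so CRT works modulo lcm(m_i) when all pairwise compatibility conditions hold.
Pairwise compatibility: gcd(m_i, m_j) must divide a_i - a_j for every pair.
Merge one congruence at a time:
  Start: x ≡ 10 (mod 14).
  Combine with x ≡ 1 (mod 15): gcd(14, 15) = 1; 1 - 10 = -9, which IS divisible by 1, so compatible.
    Write x = 10 + 14·t and substitute into x ≡ 1 (mod 15): 14·t ≡ 1 − 10 = -9 (mod 15).
    Reduce coefficients mod 15: 14·t ≡ 6 (mod 15).
    The inverse of 14 mod 15 is 14 (since 14·14 = 196 = 13·15 + 1), so t ≡ 14·6 = 84 ≡ 9 (mod 15).
    Then x = 10 + 14·9 = 136, valid modulo lcm(14, 15) = 210: x ≡ 136 (mod 210).
  Combine with x ≡ 5 (mod 6): gcd(210, 6) = 6, and 5 - 136 = -131 is NOT divisible by 6.
    ⇒ system is inconsistent (no integer solution).

No solution (the system is inconsistent).


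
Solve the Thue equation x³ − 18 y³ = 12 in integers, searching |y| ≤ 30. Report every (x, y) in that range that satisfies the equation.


The equation is x³ - 18y³ = 12. For fixed y, x³ = 18·y³ + 12, so a solution requires the RHS to be a perfect cube.
Strategy: iterate y from -30 to 30, compute RHS = 18·y³ + 12, and check whether it is a (positive or negative) perfect cube.
Check small values of y:
  y = 0: RHS = 12 is not a perfect cube.
  y = 1: RHS = 30 is not a perfect cube.
  y = -1: RHS = -6 is not a perfect cube.
  y = 2: RHS = 156 is not a perfect cube.
  y = -2: RHS = -132 is not a perfect cube.
  y = 3: RHS = 498 is not a perfect cube.
  y = -3: RHS = -474 is not a perfect cube.
Continuing the search up to |y| = 30 finds no solutions either.
No (x, y) in the scanned range satisfies the equation.

No integer solutions with |y| ≤ 30.


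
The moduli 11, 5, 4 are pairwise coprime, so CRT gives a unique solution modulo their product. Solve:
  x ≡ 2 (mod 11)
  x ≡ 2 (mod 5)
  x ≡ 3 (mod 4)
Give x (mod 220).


Moduli 11, 5, 4 are pairwise coprime; by CRT there is a unique solution modulo M = 11 · 5 · 4 = 220.
Solve pairwise, accumulating the modulus:
  Start with x ≡ 2 (mod 11).
  Combine with x ≡ 2 (mod 5): since gcd(11, 5) = 1, we get a unique residue mod 55.
    Write x = 2 + 11·t and substitute into x ≡ 2 (mod 5): 11·t ≡ 2 − 2 = 0 (mod 5).
    Reduce coefficients mod 5: 1·t ≡ 0 (mod 5).
    So t ≡ 0 (mod 5).
    Then x = 2 + 11·0 = 2, valid modulo lcm(11, 5) = 55: x ≡ 2 (mod 55).
  Combine with x ≡ 3 (mod 4): since gcd(55, 4) = 1, we get a unique residue mod 220.
    Write x = 2 + 55·t and substitute into x ≡ 3 (mod 4): 55·t ≡ 3 − 2 = 1 (mod 4).
    Reduce coefficients mod 4: 3·t ≡ 1 (mod 4).
    The inverse of 3 mod 4 is 3 (since 3·3 = 9 = 2·4 + 1), so t ≡ 3·1 = 3 ≡ 3 (mod 4).
    Then x = 2 + 55·3 = 167, valid modulo lcm(55, 4) = 220: x ≡ 167 (mod 220).
Verify: 167 mod 11 = 2 ✓, 167 mod 5 = 2 ✓, 167 mod 4 = 3 ✓.

x ≡ 167 (mod 220).


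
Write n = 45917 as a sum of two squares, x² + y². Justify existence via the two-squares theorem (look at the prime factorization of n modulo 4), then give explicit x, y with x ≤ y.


Step 1: Factor n = 45917 = 17 · 37 · 73.
Step 2: Check the mod-4 condition on each prime factor: 17 ≡ 1 (mod 4), exponent 1; 37 ≡ 1 (mod 4), exponent 1; 73 ≡ 1 (mod 4), exponent 1.
All primes ≡ 3 (mod 4) appear to even exponent (or don't appear), so by the two-squares theorem n IS expressible as a sum of two squares.
Step 3: Build a representation. Here n = 17 · 37 · 73 is a product of primes ≡ 1 (mod 4). Each prime p ≡ 1 (mod 4) is itself a sum of two squares; find a² by testing p − a² for a perfect square:
  17: 17 − 1² = 16 = 4² ⇒ 17 = 1² + 4².
  37: 37 − 1² = 36 = 6² ⇒ 37 = 1² + 6².
  73: 73 − 1² = 72, 73 − 2² = 69, 73 − 3² = 64 = 8² ⇒ 73 = 3² + 8².
  Combine using the Brahmagupta–Fibonacci identity (a² + b²)(c² + d²) = (ac − bd)² + (ad + bc)² = (ac + bd)² + (ad − bc)²:
  17 · 37 = 629: from (1² + 4²)(1² + 6²), take (1·1 − 4·6, 1·6 + 4·1) = (1 − 24, 6 + 4) = (-23, 10); dropping signs (only squares matter) gives (23, 10); check 23² + 10² = 529 + 100 = 629 ✓.
  629 · 73 = 45917: from (23² + 10²)(3² + 8²), take (23·3 − 10·8, 23·8 + 10·3) = (69 − 80, 184 + 30) = (-11, 214); dropping signs (only squares matter) gives (11, 214); check 11² + 214² = 121 + 45796 = 45917 ✓.
Step 4: Order so x ≤ y and verify: 11² + 214² = 121 + 45796 = 45917 = n. ✓

n = 45917 = 11² + 214² (one valid representation with x ≤ y).


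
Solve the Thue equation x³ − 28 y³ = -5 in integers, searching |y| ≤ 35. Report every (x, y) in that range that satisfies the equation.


The equation is x³ - 28y³ = -5. For fixed y, x³ = 28·y³ − 5, so a solution requires the RHS to be a perfect cube.
Strategy: iterate y from -35 to 35, compute RHS = 28·y³ − 5, and check whether it is a (positive or negative) perfect cube.
Check small values of y:
  y = 0: RHS = -5 is not a perfect cube.
  y = 1: RHS = 23 is not a perfect cube.
  y = -1: RHS = -33 is not a perfect cube.
  y = 2: RHS = 219 is not a perfect cube.
  y = -2: RHS = -229 is not a perfect cube.
  y = 3: RHS = 751 is not a perfect cube.
  y = -3: RHS = -761 is not a perfect cube.
Continuing the search up to |y| = 35 finds no solutions either.
No (x, y) in the scanned range satisfies the equation.

No integer solutions with |y| ≤ 35.


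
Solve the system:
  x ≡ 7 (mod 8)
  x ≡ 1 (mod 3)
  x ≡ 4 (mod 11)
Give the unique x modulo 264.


Moduli 8, 3, 11 are pairwise coprime; by CRT there is a unique solution modulo M = 8 · 3 · 11 = 264.
Solve pairwise, accumulating the modulus:
  Start with x ≡ 7 (mod 8).
  Combine with x ≡ 1 (mod 3): since gcd(8, 3) = 1, we get a unique residue mod 24.
    Write x = 7 + 8·t and substitute into x ≡ 1 (mod 3): 8·t ≡ 1 − 7 = -6 (mod 3).
    Reduce coefficients mod 3: 2·t ≡ 0 (mod 3).
    The inverse of 2 mod 3 is 2 (since 2·2 = 4 = 1·3 + 1), so t ≡ 2·0 = 0 ≡ 0 (mod 3).
    Then x = 7 + 8·0 = 7, valid modulo lcm(8, 3) = 24: x ≡ 7 (mod 24).
  Combine with x ≡ 4 (mod 11): since gcd(24, 11) = 1, we get a unique residue mod 264.
    Write x = 7 + 24·t and substitute into x ≡ 4 (mod 11): 24·t ≡ 4 − 7 = -3 (mod 11).
    Reduce coefficients mod 11: 2·t ≡ 8 (mod 11).
    The inverse of 2 mod 11 is 6 (since 2·6 = 12 = 1·11 + 1), so t ≡ 6·8 = 48 ≡ 4 (mod 11).
    Then x = 7 + 24·4 = 103, valid modulo lcm(24, 11) = 264: x ≡ 103 (mod 264).
Verify: 103 mod 8 = 7 ✓, 103 mod 3 = 1 ✓, 103 mod 11 = 4 ✓.

x ≡ 103 (mod 264).


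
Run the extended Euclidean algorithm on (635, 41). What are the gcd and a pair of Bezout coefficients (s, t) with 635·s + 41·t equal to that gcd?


Euclidean algorithm on (635, 41) — divide until remainder is 0:
  635 = 15 · 41 + 20
  41 = 2 · 20 + 1
  20 = 20 · 1 + 0
gcd(635, 41) = 1.
Track Bezout coefficients alongside the remainders: start with r₀ = 635 = a·1 + b·0 (s = 1, t = 0) and r₁ = 41 = a·0 + b·1 (s = 0, t = 1); each new remainder r_{k+1} = r_{k-1} − q_k·r_k inherits s_{k+1} = s_{k-1} − q_k·s_k, t_{k+1} = t_{k-1} − q_k·t_k, so r_k = a·s_k + b·t_k at every step:
  q = 15: r = 20, s = 1 − 15·0 = 1, t = 0 − 15·1 = -15  (check: 635·1 + 41·(-15) = 20)
  q = 2: r = 1, s = 0 − 2·1 = -2, t = 1 − 2·(-15) = 31  (check: 635·(-2) + 41·31 = 1)
The row with r = 1 (the gcd) gives the Bezout coefficients s = -2, t = 31.
Result: 635 · (-2) + 41 · (31) = 1.

gcd(635, 41) = 1; s = -2, t = 31 (check: 635·(-2) + 41·31 = 1).


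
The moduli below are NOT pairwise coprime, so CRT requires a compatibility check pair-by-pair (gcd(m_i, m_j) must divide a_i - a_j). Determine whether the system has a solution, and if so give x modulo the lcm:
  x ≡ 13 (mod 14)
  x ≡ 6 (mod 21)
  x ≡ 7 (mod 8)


Moduli 14, 21, 8 are not pairwise coprime, so CRT works modulo lcm(m_i) when all pairwise compatibility conditions hold.
Pairwise compatibility: gcd(m_i, m_j) must divide a_i - a_j for every pair.
Merge one congruence at a time:
  Start: x ≡ 13 (mod 14).
  Combine with x ≡ 6 (mod 21): gcd(14, 21) = 7; 6 - 13 = -7, which IS divisible by 7, so compatible.
    Write x = 13 + 14·t and substitute into x ≡ 6 (mod 21): 14·t ≡ 6 − 13 = -7 (mod 21).
    Divide the congruence (and modulus) by g = 7: 2·t ≡ -1 (mod 3).
    Reduce coefficients mod 3: 2·t ≡ 2 (mod 3).
    The inverse of 2 mod 3 is 2 (since 2·2 = 4 = 1·3 + 1), so t ≡ 2·2 = 4 ≡ 1 (mod 3).
    Then x = 13 + 14·1 = 27, valid modulo lcm(14, 21) = 42: x ≡ 27 (mod 42).
  Combine with x ≡ 7 (mod 8): gcd(42, 8) = 2; 7 - 27 = -20, which IS divisible by 2, so compatible.
    Write x = 27 + 42·t and substitute into x ≡ 7 (mod 8): 42·t ≡ 7 − 27 = -20 (mod 8).
    Divide the congruence (and modulus) by g = 2: 21·t ≡ -10 (mod 4).
    Reduce coefficients mod 4: 1·t ≡ 2 (mod 4).
    So t ≡ 2 (mod 4).
    Then x = 27 + 42·2 = 111, valid modulo lcm(42, 8) = 168: x ≡ 111 (mod 168).
Verify: 111 mod 14 = 13, 111 mod 21 = 6, 111 mod 8 = 7.

x ≡ 111 (mod 168).
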